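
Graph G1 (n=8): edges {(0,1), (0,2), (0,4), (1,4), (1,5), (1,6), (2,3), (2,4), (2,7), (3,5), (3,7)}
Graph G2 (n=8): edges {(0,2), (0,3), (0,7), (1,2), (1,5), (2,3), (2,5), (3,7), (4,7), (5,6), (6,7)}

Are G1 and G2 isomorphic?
Yes, isomorphic

The graphs are isomorphic.
One valid mapping φ: V(G1) → V(G2): 0→3, 1→7, 2→2, 3→5, 4→0, 5→6, 6→4, 7→1

Verify φ preserves adjacency — for each edge of G1, its image is an edge of G2:
  (0,1) → (φ(0),φ(1)) = (3,7) ∈ E(G2) ✓
  (0,2) → (φ(0),φ(2)) = (2,3) ∈ E(G2) ✓
  (0,4) → (φ(0),φ(4)) = (0,3) ∈ E(G2) ✓
  (1,4) → (φ(1),φ(4)) = (0,7) ∈ E(G2) ✓
  (1,5) → (φ(1),φ(5)) = (6,7) ∈ E(G2) ✓
  (1,6) → (φ(1),φ(6)) = (4,7) ∈ E(G2) ✓
  (2,3) → (φ(2),φ(3)) = (2,5) ∈ E(G2) ✓
  (2,4) → (φ(2),φ(4)) = (0,2) ∈ E(G2) ✓
  (2,7) → (φ(2),φ(7)) = (1,2) ∈ E(G2) ✓
  (3,5) → (φ(3),φ(5)) = (5,6) ∈ E(G2) ✓
  (3,7) → (φ(3),φ(7)) = (1,5) ∈ E(G2) ✓
All 11 edges of G1 map to edges of G2, and |E(G1)| = |E(G2)| = 11, so φ is a bijection on edges as well as vertices. Hence G1 ≅ G2.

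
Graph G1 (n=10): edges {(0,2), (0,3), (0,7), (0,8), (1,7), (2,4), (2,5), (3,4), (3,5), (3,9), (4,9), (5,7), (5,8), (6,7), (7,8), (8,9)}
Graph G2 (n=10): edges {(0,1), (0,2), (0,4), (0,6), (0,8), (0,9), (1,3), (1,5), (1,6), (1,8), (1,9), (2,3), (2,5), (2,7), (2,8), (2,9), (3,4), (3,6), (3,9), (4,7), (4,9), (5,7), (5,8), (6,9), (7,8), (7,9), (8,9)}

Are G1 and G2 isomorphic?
No, not isomorphic

The graphs are NOT isomorphic.

Counting triangles (3-cliques): G1 has 3, G2 has 24.
Triangle count is an isomorphism invariant, so differing triangle counts rule out isomorphism.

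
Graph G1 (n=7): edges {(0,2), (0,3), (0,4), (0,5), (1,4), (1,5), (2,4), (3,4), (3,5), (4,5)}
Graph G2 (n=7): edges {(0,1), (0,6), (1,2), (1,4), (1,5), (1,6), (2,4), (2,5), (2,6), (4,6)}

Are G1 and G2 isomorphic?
Yes, isomorphic

The graphs are isomorphic.
One valid mapping φ: V(G1) → V(G2): 0→6, 1→5, 2→0, 3→4, 4→1, 5→2, 6→3

Verify φ preserves adjacency — for each edge of G1, its image is an edge of G2:
  (0,2) → (φ(0),φ(2)) = (0,6) ∈ E(G2) ✓
  (0,3) → (φ(0),φ(3)) = (4,6) ∈ E(G2) ✓
  (0,4) → (φ(0),φ(4)) = (1,6) ∈ E(G2) ✓
  (0,5) → (φ(0),φ(5)) = (2,6) ∈ E(G2) ✓
  (1,4) → (φ(1),φ(4)) = (1,5) ∈ E(G2) ✓
  (1,5) → (φ(1),φ(5)) = (2,5) ∈ E(G2) ✓
  (2,4) → (φ(2),φ(4)) = (0,1) ∈ E(G2) ✓
  (3,4) → (φ(3),φ(4)) = (1,4) ∈ E(G2) ✓
  (3,5) → (φ(3),φ(5)) = (2,4) ∈ E(G2) ✓
  (4,5) → (φ(4),φ(5)) = (1,2) ∈ E(G2) ✓
All 10 edges of G1 map to edges of G2, and |E(G1)| = |E(G2)| = 10, so φ is a bijection on edges as well as vertices. Hence G1 ≅ G2.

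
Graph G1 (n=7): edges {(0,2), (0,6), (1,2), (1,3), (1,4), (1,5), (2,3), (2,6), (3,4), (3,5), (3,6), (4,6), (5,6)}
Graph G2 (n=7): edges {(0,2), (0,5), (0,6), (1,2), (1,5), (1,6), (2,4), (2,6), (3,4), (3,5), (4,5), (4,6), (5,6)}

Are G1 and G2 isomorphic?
Yes, isomorphic

The graphs are isomorphic.
One valid mapping φ: V(G1) → V(G2): 0→3, 1→2, 2→4, 3→6, 4→0, 5→1, 6→5

Verify φ preserves adjacency — for each edge of G1, its image is an edge of G2:
  (0,2) → (φ(0),φ(2)) = (3,4) ∈ E(G2) ✓
  (0,6) → (φ(0),φ(6)) = (3,5) ∈ E(G2) ✓
  (1,2) → (φ(1),φ(2)) = (2,4) ∈ E(G2) ✓
  (1,3) → (φ(1),φ(3)) = (2,6) ∈ E(G2) ✓
  (1,4) → (φ(1),φ(4)) = (0,2) ∈ E(G2) ✓
  (1,5) → (φ(1),φ(5)) = (1,2) ∈ E(G2) ✓
  (2,3) → (φ(2),φ(3)) = (4,6) ∈ E(G2) ✓
  (2,6) → (φ(2),φ(6)) = (4,5) ∈ E(G2) ✓
  (3,4) → (φ(3),φ(4)) = (0,6) ∈ E(G2) ✓
  (3,5) → (φ(3),φ(5)) = (1,6) ∈ E(G2) ✓
  (3,6) → (φ(3),φ(6)) = (5,6) ∈ E(G2) ✓
  (4,6) → (φ(4),φ(6)) = (0,5) ∈ E(G2) ✓
  (5,6) → (φ(5),φ(6)) = (1,5) ∈ E(G2) ✓
All 13 edges of G1 map to edges of G2, and |E(G1)| = |E(G2)| = 13, so φ is a bijection on edges as well as vertices. Hence G1 ≅ G2.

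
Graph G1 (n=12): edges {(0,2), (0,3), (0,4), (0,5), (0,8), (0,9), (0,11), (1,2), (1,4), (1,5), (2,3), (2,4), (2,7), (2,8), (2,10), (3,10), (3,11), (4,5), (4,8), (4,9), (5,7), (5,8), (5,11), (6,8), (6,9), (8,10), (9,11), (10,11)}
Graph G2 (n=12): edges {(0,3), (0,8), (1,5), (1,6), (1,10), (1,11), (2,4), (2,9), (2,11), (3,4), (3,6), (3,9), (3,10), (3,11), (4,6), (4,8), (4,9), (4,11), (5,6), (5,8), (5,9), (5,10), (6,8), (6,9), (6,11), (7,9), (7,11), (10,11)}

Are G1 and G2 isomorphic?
Yes, isomorphic

The graphs are isomorphic.
One valid mapping φ: V(G1) → V(G2): 0→6, 1→2, 2→11, 3→1, 4→4, 5→9, 6→0, 7→7, 8→3, 9→8, 10→10, 11→5

Verify φ preserves adjacency — for each edge of G1, its image is an edge of G2:
  (0,2) → (φ(0),φ(2)) = (6,11) ∈ E(G2) ✓
  (0,3) → (φ(0),φ(3)) = (1,6) ∈ E(G2) ✓
  (0,4) → (φ(0),φ(4)) = (4,6) ∈ E(G2) ✓
  (0,5) → (φ(0),φ(5)) = (6,9) ∈ E(G2) ✓
  (0,8) → (φ(0),φ(8)) = (3,6) ∈ E(G2) ✓
  (0,9) → (φ(0),φ(9)) = (6,8) ∈ E(G2) ✓
  (0,11) → (φ(0),φ(11)) = (5,6) ∈ E(G2) ✓
  (1,2) → (φ(1),φ(2)) = (2,11) ∈ E(G2) ✓
  (1,4) → (φ(1),φ(4)) = (2,4) ∈ E(G2) ✓
  (1,5) → (φ(1),φ(5)) = (2,9) ∈ E(G2) ✓
  (2,3) → (φ(2),φ(3)) = (1,11) ∈ E(G2) ✓
  (2,4) → (φ(2),φ(4)) = (4,11) ∈ E(G2) ✓
  (2,7) → (φ(2),φ(7)) = (7,11) ∈ E(G2) ✓
  (2,8) → (φ(2),φ(8)) = (3,11) ∈ E(G2) ✓
  (2,10) → (φ(2),φ(10)) = (10,11) ∈ E(G2) ✓
  (3,10) → (φ(3),φ(10)) = (1,10) ∈ E(G2) ✓
  (3,11) → (φ(3),φ(11)) = (1,5) ∈ E(G2) ✓
  (4,5) → (φ(4),φ(5)) = (4,9) ∈ E(G2) ✓
  (4,8) → (φ(4),φ(8)) = (3,4) ∈ E(G2) ✓
  (4,9) → (φ(4),φ(9)) = (4,8) ∈ E(G2) ✓
  (5,7) → (φ(5),φ(7)) = (7,9) ∈ E(G2) ✓
  (5,8) → (φ(5),φ(8)) = (3,9) ∈ E(G2) ✓
  (5,11) → (φ(5),φ(11)) = (5,9) ∈ E(G2) ✓
  (6,8) → (φ(6),φ(8)) = (0,3) ∈ E(G2) ✓
  (6,9) → (φ(6),φ(9)) = (0,8) ∈ E(G2) ✓
  (8,10) → (φ(8),φ(10)) = (3,10) ∈ E(G2) ✓
  (9,11) → (φ(9),φ(11)) = (5,8) ∈ E(G2) ✓
  (10,11) → (φ(10),φ(11)) = (5,10) ∈ E(G2) ✓
All 28 edges of G1 map to edges of G2, and |E(G1)| = |E(G2)| = 28, so φ is a bijection on edges as well as vertices. Hence G1 ≅ G2.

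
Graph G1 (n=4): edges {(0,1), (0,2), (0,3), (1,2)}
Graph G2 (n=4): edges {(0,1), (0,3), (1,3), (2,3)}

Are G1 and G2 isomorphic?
Yes, isomorphic

The graphs are isomorphic.
One valid mapping φ: V(G1) → V(G2): 0→3, 1→1, 2→0, 3→2

Verify φ preserves adjacency — for each edge of G1, its image is an edge of G2:
  (0,1) → (φ(0),φ(1)) = (1,3) ∈ E(G2) ✓
  (0,2) → (φ(0),φ(2)) = (0,3) ∈ E(G2) ✓
  (0,3) → (φ(0),φ(3)) = (2,3) ∈ E(G2) ✓
  (1,2) → (φ(1),φ(2)) = (0,1) ∈ E(G2) ✓
All 4 edges of G1 map to edges of G2, and |E(G1)| = |E(G2)| = 4, so φ is a bijection on edges as well as vertices. Hence G1 ≅ G2.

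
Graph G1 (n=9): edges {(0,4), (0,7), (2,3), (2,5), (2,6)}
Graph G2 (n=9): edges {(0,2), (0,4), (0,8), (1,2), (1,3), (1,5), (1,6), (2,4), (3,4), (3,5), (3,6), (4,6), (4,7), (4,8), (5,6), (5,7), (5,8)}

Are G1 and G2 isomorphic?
No, not isomorphic

The graphs are NOT isomorphic.

Connected components of G1: 4 component(s) with vertex sets [[1], [8], [0, 4, 7], [2, 3, 5, 6]], sizes [1, 1, 3, 4].
Connected components of G2: 1 component(s) with vertex sets [[0, 1, 2, 3, 4, 5, 6, 7, 8]], sizes [9].
The number of connected components (and the multiset of component sizes) is an isomorphism invariant — an isomorphism maps each component of G1 bijectively onto a component of G2. Since G1 has 4 component(s) and G2 has 1, they cannot be isomorphic.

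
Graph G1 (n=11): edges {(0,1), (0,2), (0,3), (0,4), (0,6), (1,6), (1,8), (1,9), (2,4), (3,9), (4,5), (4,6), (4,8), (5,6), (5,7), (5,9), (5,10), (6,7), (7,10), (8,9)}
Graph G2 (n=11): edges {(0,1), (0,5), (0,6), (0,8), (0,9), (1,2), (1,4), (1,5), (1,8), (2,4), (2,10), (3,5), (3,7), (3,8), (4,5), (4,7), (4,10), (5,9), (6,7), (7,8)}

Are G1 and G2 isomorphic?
Yes, isomorphic

The graphs are isomorphic.
One valid mapping φ: V(G1) → V(G2): 0→0, 1→8, 2→9, 3→6, 4→5, 5→4, 6→1, 7→2, 8→3, 9→7, 10→10

Verify φ preserves adjacency — for each edge of G1, its image is an edge of G2:
  (0,1) → (φ(0),φ(1)) = (0,8) ∈ E(G2) ✓
  (0,2) → (φ(0),φ(2)) = (0,9) ∈ E(G2) ✓
  (0,3) → (φ(0),φ(3)) = (0,6) ∈ E(G2) ✓
  (0,4) → (φ(0),φ(4)) = (0,5) ∈ E(G2) ✓
  (0,6) → (φ(0),φ(6)) = (0,1) ∈ E(G2) ✓
  (1,6) → (φ(1),φ(6)) = (1,8) ∈ E(G2) ✓
  (1,8) → (φ(1),φ(8)) = (3,8) ∈ E(G2) ✓
  (1,9) → (φ(1),φ(9)) = (7,8) ∈ E(G2) ✓
  (2,4) → (φ(2),φ(4)) = (5,9) ∈ E(G2) ✓
  (3,9) → (φ(3),φ(9)) = (6,7) ∈ E(G2) ✓
  (4,5) → (φ(4),φ(5)) = (4,5) ∈ E(G2) ✓
  (4,6) → (φ(4),φ(6)) = (1,5) ∈ E(G2) ✓
  (4,8) → (φ(4),φ(8)) = (3,5) ∈ E(G2) ✓
  (5,6) → (φ(5),φ(6)) = (1,4) ∈ E(G2) ✓
  (5,7) → (φ(5),φ(7)) = (2,4) ∈ E(G2) ✓
  (5,9) → (φ(5),φ(9)) = (4,7) ∈ E(G2) ✓
  (5,10) → (φ(5),φ(10)) = (4,10) ∈ E(G2) ✓
  (6,7) → (φ(6),φ(7)) = (1,2) ∈ E(G2) ✓
  (7,10) → (φ(7),φ(10)) = (2,10) ∈ E(G2) ✓
  (8,9) → (φ(8),φ(9)) = (3,7) ∈ E(G2) ✓
All 20 edges of G1 map to edges of G2, and |E(G1)| = |E(G2)| = 20, so φ is a bijection on edges as well as vertices. Hence G1 ≅ G2.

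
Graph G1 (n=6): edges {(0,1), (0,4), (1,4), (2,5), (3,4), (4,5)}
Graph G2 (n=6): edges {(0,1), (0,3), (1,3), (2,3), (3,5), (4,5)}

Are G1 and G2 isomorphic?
Yes, isomorphic

The graphs are isomorphic.
One valid mapping φ: V(G1) → V(G2): 0→1, 1→0, 2→4, 3→2, 4→3, 5→5

Verify φ preserves adjacency — for each edge of G1, its image is an edge of G2:
  (0,1) → (φ(0),φ(1)) = (0,1) ∈ E(G2) ✓
  (0,4) → (φ(0),φ(4)) = (1,3) ∈ E(G2) ✓
  (1,4) → (φ(1),φ(4)) = (0,3) ∈ E(G2) ✓
  (2,5) → (φ(2),φ(5)) = (4,5) ∈ E(G2) ✓
  (3,4) → (φ(3),φ(4)) = (2,3) ∈ E(G2) ✓
  (4,5) → (φ(4),φ(5)) = (3,5) ∈ E(G2) ✓
All 6 edges of G1 map to edges of G2, and |E(G1)| = |E(G2)| = 6, so φ is a bijection on edges as well as vertices. Hence G1 ≅ G2.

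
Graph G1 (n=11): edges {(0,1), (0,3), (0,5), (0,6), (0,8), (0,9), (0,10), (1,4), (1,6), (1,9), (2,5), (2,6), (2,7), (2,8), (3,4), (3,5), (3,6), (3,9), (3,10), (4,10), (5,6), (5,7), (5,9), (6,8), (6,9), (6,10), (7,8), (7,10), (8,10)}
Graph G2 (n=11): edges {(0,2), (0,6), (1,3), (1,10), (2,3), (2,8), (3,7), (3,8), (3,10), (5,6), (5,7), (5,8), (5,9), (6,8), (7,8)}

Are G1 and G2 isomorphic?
No, not isomorphic

The graphs are NOT isomorphic.

Connected components of G1: 1 component(s) with vertex sets [[0, 1, 2, 3, 4, 5, 6, 7, 8, 9, 10]], sizes [11].
Connected components of G2: 2 component(s) with vertex sets [[4], [0, 1, 2, 3, 5, 6, 7, 8, 9, 10]], sizes [1, 10].
The number of connected components (and the multiset of component sizes) is an isomorphism invariant — an isomorphism maps each component of G1 bijectively onto a component of G2. Since G1 has 1 component(s) and G2 has 2, they cannot be isomorphic.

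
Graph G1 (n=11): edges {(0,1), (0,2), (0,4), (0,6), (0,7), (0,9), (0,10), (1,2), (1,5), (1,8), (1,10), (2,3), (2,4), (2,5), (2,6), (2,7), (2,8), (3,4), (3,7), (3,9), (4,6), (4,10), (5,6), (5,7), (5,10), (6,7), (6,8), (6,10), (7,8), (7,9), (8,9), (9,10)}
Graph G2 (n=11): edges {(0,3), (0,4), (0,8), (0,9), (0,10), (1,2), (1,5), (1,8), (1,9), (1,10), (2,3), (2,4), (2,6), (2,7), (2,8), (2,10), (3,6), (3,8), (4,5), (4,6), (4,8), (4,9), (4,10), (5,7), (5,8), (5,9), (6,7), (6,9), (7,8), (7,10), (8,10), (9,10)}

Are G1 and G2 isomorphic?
Yes, isomorphic

The graphs are isomorphic.
One valid mapping φ: V(G1) → V(G2): 0→4, 1→5, 2→8, 3→3, 4→0, 5→1, 6→10, 7→2, 8→7, 9→6, 10→9

Verify φ preserves adjacency — for each edge of G1, its image is an edge of G2:
  (0,1) → (φ(0),φ(1)) = (4,5) ∈ E(G2) ✓
  (0,2) → (φ(0),φ(2)) = (4,8) ∈ E(G2) ✓
  (0,4) → (φ(0),φ(4)) = (0,4) ∈ E(G2) ✓
  (0,6) → (φ(0),φ(6)) = (4,10) ∈ E(G2) ✓
  (0,7) → (φ(0),φ(7)) = (2,4) ∈ E(G2) ✓
  (0,9) → (φ(0),φ(9)) = (4,6) ∈ E(G2) ✓
  (0,10) → (φ(0),φ(10)) = (4,9) ∈ E(G2) ✓
  (1,2) → (φ(1),φ(2)) = (5,8) ∈ E(G2) ✓
  (1,5) → (φ(1),φ(5)) = (1,5) ∈ E(G2) ✓
  (1,8) → (φ(1),φ(8)) = (5,7) ∈ E(G2) ✓
  (1,10) → (φ(1),φ(10)) = (5,9) ∈ E(G2) ✓
  (2,3) → (φ(2),φ(3)) = (3,8) ∈ E(G2) ✓
  (2,4) → (φ(2),φ(4)) = (0,8) ∈ E(G2) ✓
  (2,5) → (φ(2),φ(5)) = (1,8) ∈ E(G2) ✓
  (2,6) → (φ(2),φ(6)) = (8,10) ∈ E(G2) ✓
  (2,7) → (φ(2),φ(7)) = (2,8) ∈ E(G2) ✓
  (2,8) → (φ(2),φ(8)) = (7,8) ∈ E(G2) ✓
  (3,4) → (φ(3),φ(4)) = (0,3) ∈ E(G2) ✓
  (3,7) → (φ(3),φ(7)) = (2,3) ∈ E(G2) ✓
  (3,9) → (φ(3),φ(9)) = (3,6) ∈ E(G2) ✓
  (4,6) → (φ(4),φ(6)) = (0,10) ∈ E(G2) ✓
  (4,10) → (φ(4),φ(10)) = (0,9) ∈ E(G2) ✓
  (5,6) → (φ(5),φ(6)) = (1,10) ∈ E(G2) ✓
  (5,7) → (φ(5),φ(7)) = (1,2) ∈ E(G2) ✓
  (5,10) → (φ(5),φ(10)) = (1,9) ∈ E(G2) ✓
  (6,7) → (φ(6),φ(7)) = (2,10) ∈ E(G2) ✓
  (6,8) → (φ(6),φ(8)) = (7,10) ∈ E(G2) ✓
  (6,10) → (φ(6),φ(10)) = (9,10) ∈ E(G2) ✓
  (7,8) → (φ(7),φ(8)) = (2,7) ∈ E(G2) ✓
  (7,9) → (φ(7),φ(9)) = (2,6) ∈ E(G2) ✓
  (8,9) → (φ(8),φ(9)) = (6,7) ∈ E(G2) ✓
  (9,10) → (φ(9),φ(10)) = (6,9) ∈ E(G2) ✓
All 32 edges of G1 map to edges of G2, and |E(G1)| = |E(G2)| = 32, so φ is a bijection on edges as well as vertices. Hence G1 ≅ G2.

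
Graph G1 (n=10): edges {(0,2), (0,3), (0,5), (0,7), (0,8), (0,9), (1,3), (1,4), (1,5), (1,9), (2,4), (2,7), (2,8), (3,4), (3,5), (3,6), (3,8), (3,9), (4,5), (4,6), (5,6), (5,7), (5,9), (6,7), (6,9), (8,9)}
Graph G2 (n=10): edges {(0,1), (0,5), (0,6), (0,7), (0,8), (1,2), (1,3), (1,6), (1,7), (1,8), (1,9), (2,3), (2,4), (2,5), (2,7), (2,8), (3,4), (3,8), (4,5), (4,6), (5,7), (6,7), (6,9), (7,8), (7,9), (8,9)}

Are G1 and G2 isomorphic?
Yes, isomorphic

The graphs are isomorphic.
One valid mapping φ: V(G1) → V(G2): 0→2, 1→9, 2→4, 3→1, 4→6, 5→7, 6→0, 7→5, 8→3, 9→8

Verify φ preserves adjacency — for each edge of G1, its image is an edge of G2:
  (0,2) → (φ(0),φ(2)) = (2,4) ∈ E(G2) ✓
  (0,3) → (φ(0),φ(3)) = (1,2) ∈ E(G2) ✓
  (0,5) → (φ(0),φ(5)) = (2,7) ∈ E(G2) ✓
  (0,7) → (φ(0),φ(7)) = (2,5) ∈ E(G2) ✓
  (0,8) → (φ(0),φ(8)) = (2,3) ∈ E(G2) ✓
  (0,9) → (φ(0),φ(9)) = (2,8) ∈ E(G2) ✓
  (1,3) → (φ(1),φ(3)) = (1,9) ∈ E(G2) ✓
  (1,4) → (φ(1),φ(4)) = (6,9) ∈ E(G2) ✓
  (1,5) → (φ(1),φ(5)) = (7,9) ∈ E(G2) ✓
  (1,9) → (φ(1),φ(9)) = (8,9) ∈ E(G2) ✓
  (2,4) → (φ(2),φ(4)) = (4,6) ∈ E(G2) ✓
  (2,7) → (φ(2),φ(7)) = (4,5) ∈ E(G2) ✓
  (2,8) → (φ(2),φ(8)) = (3,4) ∈ E(G2) ✓
  (3,4) → (φ(3),φ(4)) = (1,6) ∈ E(G2) ✓
  (3,5) → (φ(3),φ(5)) = (1,7) ∈ E(G2) ✓
  (3,6) → (φ(3),φ(6)) = (0,1) ∈ E(G2) ✓
  (3,8) → (φ(3),φ(8)) = (1,3) ∈ E(G2) ✓
  (3,9) → (φ(3),φ(9)) = (1,8) ∈ E(G2) ✓
  (4,5) → (φ(4),φ(5)) = (6,7) ∈ E(G2) ✓
  (4,6) → (φ(4),φ(6)) = (0,6) ∈ E(G2) ✓
  (5,6) → (φ(5),φ(6)) = (0,7) ∈ E(G2) ✓
  (5,7) → (φ(5),φ(7)) = (5,7) ∈ E(G2) ✓
  (5,9) → (φ(5),φ(9)) = (7,8) ∈ E(G2) ✓
  (6,7) → (φ(6),φ(7)) = (0,5) ∈ E(G2) ✓
  (6,9) → (φ(6),φ(9)) = (0,8) ∈ E(G2) ✓
  (8,9) → (φ(8),φ(9)) = (3,8) ∈ E(G2) ✓
All 26 edges of G1 map to edges of G2, and |E(G1)| = |E(G2)| = 26, so φ is a bijection on edges as well as vertices. Hence G1 ≅ G2.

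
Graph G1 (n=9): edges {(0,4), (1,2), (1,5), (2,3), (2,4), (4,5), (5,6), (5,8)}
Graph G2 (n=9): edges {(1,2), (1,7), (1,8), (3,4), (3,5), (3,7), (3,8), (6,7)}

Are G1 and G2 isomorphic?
Yes, isomorphic

The graphs are isomorphic.
One valid mapping φ: V(G1) → V(G2): 0→6, 1→8, 2→1, 3→2, 4→7, 5→3, 6→4, 7→0, 8→5

Verify φ preserves adjacency — for each edge of G1, its image is an edge of G2:
  (0,4) → (φ(0),φ(4)) = (6,7) ∈ E(G2) ✓
  (1,2) → (φ(1),φ(2)) = (1,8) ∈ E(G2) ✓
  (1,5) → (φ(1),φ(5)) = (3,8) ∈ E(G2) ✓
  (2,3) → (φ(2),φ(3)) = (1,2) ∈ E(G2) ✓
  (2,4) → (φ(2),φ(4)) = (1,7) ∈ E(G2) ✓
  (4,5) → (φ(4),φ(5)) = (3,7) ∈ E(G2) ✓
  (5,6) → (φ(5),φ(6)) = (3,4) ∈ E(G2) ✓
  (5,8) → (φ(5),φ(8)) = (3,5) ∈ E(G2) ✓
All 8 edges of G1 map to edges of G2, and |E(G1)| = |E(G2)| = 8, so φ is a bijection on edges as well as vertices. Hence G1 ≅ G2.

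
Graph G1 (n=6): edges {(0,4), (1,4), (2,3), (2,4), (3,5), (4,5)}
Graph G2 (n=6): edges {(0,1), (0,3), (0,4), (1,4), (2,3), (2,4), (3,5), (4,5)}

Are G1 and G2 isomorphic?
No, not isomorphic

The graphs are NOT isomorphic.

Counting edges: G1 has 6 edge(s); G2 has 8 edge(s).
Edge count is an isomorphism invariant (a bijection on vertices induces a bijection on edges), so differing edge counts rule out isomorphism.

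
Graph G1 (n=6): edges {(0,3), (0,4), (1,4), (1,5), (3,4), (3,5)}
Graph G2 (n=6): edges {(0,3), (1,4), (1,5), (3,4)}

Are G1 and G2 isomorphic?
No, not isomorphic

The graphs are NOT isomorphic.

Counting edges: G1 has 6 edge(s); G2 has 4 edge(s).
Edge count is an isomorphism invariant (a bijection on vertices induces a bijection on edges), so differing edge counts rule out isomorphism.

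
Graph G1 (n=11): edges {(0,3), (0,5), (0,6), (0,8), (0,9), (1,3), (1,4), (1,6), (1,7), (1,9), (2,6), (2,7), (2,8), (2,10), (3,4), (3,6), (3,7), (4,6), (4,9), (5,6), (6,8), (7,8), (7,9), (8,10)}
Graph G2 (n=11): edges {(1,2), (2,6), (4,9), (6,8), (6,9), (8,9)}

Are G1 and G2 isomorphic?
No, not isomorphic

The graphs are NOT isomorphic.

Connected components of G1: 1 component(s) with vertex sets [[0, 1, 2, 3, 4, 5, 6, 7, 8, 9, 10]], sizes [11].
Connected components of G2: 6 component(s) with vertex sets [[0], [3], [5], [7], [10], [1, 2, 4, 6, 8, 9]], sizes [1, 1, 1, 1, 1, 6].
The number of connected components (and the multiset of component sizes) is an isomorphism invariant — an isomorphism maps each component of G1 bijectively onto a component of G2. Since G1 has 1 component(s) and G2 has 6, they cannot be isomorphic.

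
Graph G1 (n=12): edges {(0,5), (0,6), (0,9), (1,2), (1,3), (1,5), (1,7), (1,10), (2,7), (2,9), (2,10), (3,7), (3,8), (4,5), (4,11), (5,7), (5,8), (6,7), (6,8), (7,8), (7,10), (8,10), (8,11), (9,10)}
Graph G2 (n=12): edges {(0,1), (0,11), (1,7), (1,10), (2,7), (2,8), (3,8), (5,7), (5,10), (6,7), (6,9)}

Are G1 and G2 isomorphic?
No, not isomorphic

The graphs are NOT isomorphic.

Connected components of G1: 1 component(s) with vertex sets [[0, 1, 2, 3, 4, 5, 6, 7, 8, 9, 10, 11]], sizes [12].
Connected components of G2: 2 component(s) with vertex sets [[4], [0, 1, 2, 3, 5, 6, 7, 8, 9, 10, 11]], sizes [1, 11].
The number of connected components (and the multiset of component sizes) is an isomorphism invariant — an isomorphism maps each component of G1 bijectively onto a component of G2. Since G1 has 1 component(s) and G2 has 2, they cannot be isomorphic.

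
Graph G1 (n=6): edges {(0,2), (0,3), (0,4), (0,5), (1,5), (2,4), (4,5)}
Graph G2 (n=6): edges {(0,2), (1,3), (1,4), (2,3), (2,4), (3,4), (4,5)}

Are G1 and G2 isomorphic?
Yes, isomorphic

The graphs are isomorphic.
One valid mapping φ: V(G1) → V(G2): 0→4, 1→0, 2→1, 3→5, 4→3, 5→2

Verify φ preserves adjacency — for each edge of G1, its image is an edge of G2:
  (0,2) → (φ(0),φ(2)) = (1,4) ∈ E(G2) ✓
  (0,3) → (φ(0),φ(3)) = (4,5) ∈ E(G2) ✓
  (0,4) → (φ(0),φ(4)) = (3,4) ∈ E(G2) ✓
  (0,5) → (φ(0),φ(5)) = (2,4) ∈ E(G2) ✓
  (1,5) → (φ(1),φ(5)) = (0,2) ∈ E(G2) ✓
  (2,4) → (φ(2),φ(4)) = (1,3) ∈ E(G2) ✓
  (4,5) → (φ(4),φ(5)) = (2,3) ∈ E(G2) ✓
All 7 edges of G1 map to edges of G2, and |E(G1)| = |E(G2)| = 7, so φ is a bijection on edges as well as vertices. Hence G1 ≅ G2.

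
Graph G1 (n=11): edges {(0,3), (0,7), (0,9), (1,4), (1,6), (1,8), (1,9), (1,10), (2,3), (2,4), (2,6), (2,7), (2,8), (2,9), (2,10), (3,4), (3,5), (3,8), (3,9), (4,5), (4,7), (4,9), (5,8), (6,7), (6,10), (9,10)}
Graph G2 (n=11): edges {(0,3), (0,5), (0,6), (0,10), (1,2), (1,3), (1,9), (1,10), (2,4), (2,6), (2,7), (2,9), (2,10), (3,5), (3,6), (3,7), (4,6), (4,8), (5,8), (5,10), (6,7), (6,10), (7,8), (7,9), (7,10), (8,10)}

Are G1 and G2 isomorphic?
Yes, isomorphic

The graphs are isomorphic.
One valid mapping φ: V(G1) → V(G2): 0→4, 1→3, 2→10, 3→2, 4→7, 5→9, 6→5, 7→8, 8→1, 9→6, 10→0

Verify φ preserves adjacency — for each edge of G1, its image is an edge of G2:
  (0,3) → (φ(0),φ(3)) = (2,4) ∈ E(G2) ✓
  (0,7) → (φ(0),φ(7)) = (4,8) ∈ E(G2) ✓
  (0,9) → (φ(0),φ(9)) = (4,6) ∈ E(G2) ✓
  (1,4) → (φ(1),φ(4)) = (3,7) ∈ E(G2) ✓
  (1,6) → (φ(1),φ(6)) = (3,5) ∈ E(G2) ✓
  (1,8) → (φ(1),φ(8)) = (1,3) ∈ E(G2) ✓
  (1,9) → (φ(1),φ(9)) = (3,6) ∈ E(G2) ✓
  (1,10) → (φ(1),φ(10)) = (0,3) ∈ E(G2) ✓
  (2,3) → (φ(2),φ(3)) = (2,10) ∈ E(G2) ✓
  (2,4) → (φ(2),φ(4)) = (7,10) ∈ E(G2) ✓
  (2,6) → (φ(2),φ(6)) = (5,10) ∈ E(G2) ✓
  (2,7) → (φ(2),φ(7)) = (8,10) ∈ E(G2) ✓
  (2,8) → (φ(2),φ(8)) = (1,10) ∈ E(G2) ✓
  (2,9) → (φ(2),φ(9)) = (6,10) ∈ E(G2) ✓
  (2,10) → (φ(2),φ(10)) = (0,10) ∈ E(G2) ✓
  (3,4) → (φ(3),φ(4)) = (2,7) ∈ E(G2) ✓
  (3,5) → (φ(3),φ(5)) = (2,9) ∈ E(G2) ✓
  (3,8) → (φ(3),φ(8)) = (1,2) ∈ E(G2) ✓
  (3,9) → (φ(3),φ(9)) = (2,6) ∈ E(G2) ✓
  (4,5) → (φ(4),φ(5)) = (7,9) ∈ E(G2) ✓
  (4,7) → (φ(4),φ(7)) = (7,8) ∈ E(G2) ✓
  (4,9) → (φ(4),φ(9)) = (6,7) ∈ E(G2) ✓
  (5,8) → (φ(5),φ(8)) = (1,9) ∈ E(G2) ✓
  (6,7) → (φ(6),φ(7)) = (5,8) ∈ E(G2) ✓
  (6,10) → (φ(6),φ(10)) = (0,5) ∈ E(G2) ✓
  (9,10) → (φ(9),φ(10)) = (0,6) ∈ E(G2) ✓
All 26 edges of G1 map to edges of G2, and |E(G1)| = |E(G2)| = 26, so φ is a bijection on edges as well as vertices. Hence G1 ≅ G2.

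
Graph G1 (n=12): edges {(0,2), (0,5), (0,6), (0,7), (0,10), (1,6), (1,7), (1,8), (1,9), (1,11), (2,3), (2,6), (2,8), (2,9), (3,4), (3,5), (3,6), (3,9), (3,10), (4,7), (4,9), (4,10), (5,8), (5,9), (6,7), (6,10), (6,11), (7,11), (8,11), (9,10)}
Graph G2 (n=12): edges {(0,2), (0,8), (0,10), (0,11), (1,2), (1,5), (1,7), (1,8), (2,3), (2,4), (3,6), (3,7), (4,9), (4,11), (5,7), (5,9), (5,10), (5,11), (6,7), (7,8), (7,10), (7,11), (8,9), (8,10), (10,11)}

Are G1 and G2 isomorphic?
No, not isomorphic

The graphs are NOT isomorphic.

Counting triangles (3-cliques): G1 has 16, G2 has 10.
Triangle count is an isomorphism invariant, so differing triangle counts rule out isomorphism.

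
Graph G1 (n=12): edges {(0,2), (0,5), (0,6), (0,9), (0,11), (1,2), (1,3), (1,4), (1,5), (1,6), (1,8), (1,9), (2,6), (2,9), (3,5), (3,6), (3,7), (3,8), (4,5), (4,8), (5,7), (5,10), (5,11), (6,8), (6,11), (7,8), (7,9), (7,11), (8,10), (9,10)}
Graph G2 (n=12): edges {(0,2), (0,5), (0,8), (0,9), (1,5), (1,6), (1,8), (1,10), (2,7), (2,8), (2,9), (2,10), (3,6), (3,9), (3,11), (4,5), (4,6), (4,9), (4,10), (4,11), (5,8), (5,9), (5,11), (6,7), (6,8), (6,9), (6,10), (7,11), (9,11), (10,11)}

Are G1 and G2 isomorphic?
Yes, isomorphic

The graphs are isomorphic.
One valid mapping φ: V(G1) → V(G2): 0→8, 1→9, 2→0, 3→4, 4→3, 5→6, 6→5, 7→10, 8→11, 9→2, 10→7, 11→1

Verify φ preserves adjacency — for each edge of G1, its image is an edge of G2:
  (0,2) → (φ(0),φ(2)) = (0,8) ∈ E(G2) ✓
  (0,5) → (φ(0),φ(5)) = (6,8) ∈ E(G2) ✓
  (0,6) → (φ(0),φ(6)) = (5,8) ∈ E(G2) ✓
  (0,9) → (φ(0),φ(9)) = (2,8) ∈ E(G2) ✓
  (0,11) → (φ(0),φ(11)) = (1,8) ∈ E(G2) ✓
  (1,2) → (φ(1),φ(2)) = (0,9) ∈ E(G2) ✓
  (1,3) → (φ(1),φ(3)) = (4,9) ∈ E(G2) ✓
  (1,4) → (φ(1),φ(4)) = (3,9) ∈ E(G2) ✓
  (1,5) → (φ(1),φ(5)) = (6,9) ∈ E(G2) ✓
  (1,6) → (φ(1),φ(6)) = (5,9) ∈ E(G2) ✓
  (1,8) → (φ(1),φ(8)) = (9,11) ∈ E(G2) ✓
  (1,9) → (φ(1),φ(9)) = (2,9) ∈ E(G2) ✓
  (2,6) → (φ(2),φ(6)) = (0,5) ∈ E(G2) ✓
  (2,9) → (φ(2),φ(9)) = (0,2) ∈ E(G2) ✓
  (3,5) → (φ(3),φ(5)) = (4,6) ∈ E(G2) ✓
  (3,6) → (φ(3),φ(6)) = (4,5) ∈ E(G2) ✓
  (3,7) → (φ(3),φ(7)) = (4,10) ∈ E(G2) ✓
  (3,8) → (φ(3),φ(8)) = (4,11) ∈ E(G2) ✓
  (4,5) → (φ(4),φ(5)) = (3,6) ∈ E(G2) ✓
  (4,8) → (φ(4),φ(8)) = (3,11) ∈ E(G2) ✓
  (5,7) → (φ(5),φ(7)) = (6,10) ∈ E(G2) ✓
  (5,10) → (φ(5),φ(10)) = (6,7) ∈ E(G2) ✓
  (5,11) → (φ(5),φ(11)) = (1,6) ∈ E(G2) ✓
  (6,8) → (φ(6),φ(8)) = (5,11) ∈ E(G2) ✓
  (6,11) → (φ(6),φ(11)) = (1,5) ∈ E(G2) ✓
  (7,8) → (φ(7),φ(8)) = (10,11) ∈ E(G2) ✓
  (7,9) → (φ(7),φ(9)) = (2,10) ∈ E(G2) ✓
  (7,11) → (φ(7),φ(11)) = (1,10) ∈ E(G2) ✓
  (8,10) → (φ(8),φ(10)) = (7,11) ∈ E(G2) ✓
  (9,10) → (φ(9),φ(10)) = (2,7) ∈ E(G2) ✓
All 30 edges of G1 map to edges of G2, and |E(G1)| = |E(G2)| = 30, so φ is a bijection on edges as well as vertices. Hence G1 ≅ G2.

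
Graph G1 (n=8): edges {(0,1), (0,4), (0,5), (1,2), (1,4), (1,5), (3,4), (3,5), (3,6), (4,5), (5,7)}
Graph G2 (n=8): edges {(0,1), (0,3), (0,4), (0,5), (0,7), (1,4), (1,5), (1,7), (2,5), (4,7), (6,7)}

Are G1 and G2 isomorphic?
Yes, isomorphic

The graphs are isomorphic.
One valid mapping φ: V(G1) → V(G2): 0→4, 1→7, 2→6, 3→5, 4→1, 5→0, 6→2, 7→3

Verify φ preserves adjacency — for each edge of G1, its image is an edge of G2:
  (0,1) → (φ(0),φ(1)) = (4,7) ∈ E(G2) ✓
  (0,4) → (φ(0),φ(4)) = (1,4) ∈ E(G2) ✓
  (0,5) → (φ(0),φ(5)) = (0,4) ∈ E(G2) ✓
  (1,2) → (φ(1),φ(2)) = (6,7) ∈ E(G2) ✓
  (1,4) → (φ(1),φ(4)) = (1,7) ∈ E(G2) ✓
  (1,5) → (φ(1),φ(5)) = (0,7) ∈ E(G2) ✓
  (3,4) → (φ(3),φ(4)) = (1,5) ∈ E(G2) ✓
  (3,5) → (φ(3),φ(5)) = (0,5) ∈ E(G2) ✓
  (3,6) → (φ(3),φ(6)) = (2,5) ∈ E(G2) ✓
  (4,5) → (φ(4),φ(5)) = (0,1) ∈ E(G2) ✓
  (5,7) → (φ(5),φ(7)) = (0,3) ∈ E(G2) ✓
All 11 edges of G1 map to edges of G2, and |E(G1)| = |E(G2)| = 11, so φ is a bijection on edges as well as vertices. Hence G1 ≅ G2.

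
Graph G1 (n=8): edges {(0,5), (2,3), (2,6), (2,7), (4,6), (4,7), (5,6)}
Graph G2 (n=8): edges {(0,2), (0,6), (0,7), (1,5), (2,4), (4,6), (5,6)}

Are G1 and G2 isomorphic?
Yes, isomorphic

The graphs are isomorphic.
One valid mapping φ: V(G1) → V(G2): 0→1, 1→3, 2→0, 3→7, 4→4, 5→5, 6→6, 7→2

Verify φ preserves adjacency — for each edge of G1, its image is an edge of G2:
  (0,5) → (φ(0),φ(5)) = (1,5) ∈ E(G2) ✓
  (2,3) → (φ(2),φ(3)) = (0,7) ∈ E(G2) ✓
  (2,6) → (φ(2),φ(6)) = (0,6) ∈ E(G2) ✓
  (2,7) → (φ(2),φ(7)) = (0,2) ∈ E(G2) ✓
  (4,6) → (φ(4),φ(6)) = (4,6) ∈ E(G2) ✓
  (4,7) → (φ(4),φ(7)) = (2,4) ∈ E(G2) ✓
  (5,6) → (φ(5),φ(6)) = (5,6) ∈ E(G2) ✓
All 7 edges of G1 map to edges of G2, and |E(G1)| = |E(G2)| = 7, so φ is a bijection on edges as well as vertices. Hence G1 ≅ G2.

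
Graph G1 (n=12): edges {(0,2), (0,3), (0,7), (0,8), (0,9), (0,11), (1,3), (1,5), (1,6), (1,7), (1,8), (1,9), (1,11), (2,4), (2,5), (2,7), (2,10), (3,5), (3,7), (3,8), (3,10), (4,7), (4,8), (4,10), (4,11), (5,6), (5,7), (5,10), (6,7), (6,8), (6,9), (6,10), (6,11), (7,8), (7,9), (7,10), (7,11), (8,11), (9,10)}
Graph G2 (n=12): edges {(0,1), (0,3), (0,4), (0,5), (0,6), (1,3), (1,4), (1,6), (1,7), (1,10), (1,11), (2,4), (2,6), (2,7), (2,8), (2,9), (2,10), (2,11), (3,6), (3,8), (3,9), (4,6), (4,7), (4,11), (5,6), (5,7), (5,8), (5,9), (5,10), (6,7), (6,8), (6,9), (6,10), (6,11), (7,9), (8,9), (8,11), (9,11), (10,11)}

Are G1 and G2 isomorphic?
Yes, isomorphic

The graphs are isomorphic.
One valid mapping φ: V(G1) → V(G2): 0→5, 1→2, 2→0, 3→7, 4→3, 5→4, 6→11, 7→6, 8→9, 9→10, 10→1, 11→8

Verify φ preserves adjacency — for each edge of G1, its image is an edge of G2:
  (0,2) → (φ(0),φ(2)) = (0,5) ∈ E(G2) ✓
  (0,3) → (φ(0),φ(3)) = (5,7) ∈ E(G2) ✓
  (0,7) → (φ(0),φ(7)) = (5,6) ∈ E(G2) ✓
  (0,8) → (φ(0),φ(8)) = (5,9) ∈ E(G2) ✓
  (0,9) → (φ(0),φ(9)) = (5,10) ∈ E(G2) ✓
  (0,11) → (φ(0),φ(11)) = (5,8) ∈ E(G2) ✓
  (1,3) → (φ(1),φ(3)) = (2,7) ∈ E(G2) ✓
  (1,5) → (φ(1),φ(5)) = (2,4) ∈ E(G2) ✓
  (1,6) → (φ(1),φ(6)) = (2,11) ∈ E(G2) ✓
  (1,7) → (φ(1),φ(7)) = (2,6) ∈ E(G2) ✓
  (1,8) → (φ(1),φ(8)) = (2,9) ∈ E(G2) ✓
  (1,9) → (φ(1),φ(9)) = (2,10) ∈ E(G2) ✓
  (1,11) → (φ(1),φ(11)) = (2,8) ∈ E(G2) ✓
  (2,4) → (φ(2),φ(4)) = (0,3) ∈ E(G2) ✓
  (2,5) → (φ(2),φ(5)) = (0,4) ∈ E(G2) ✓
  (2,7) → (φ(2),φ(7)) = (0,6) ∈ E(G2) ✓
  (2,10) → (φ(2),φ(10)) = (0,1) ∈ E(G2) ✓
  (3,5) → (φ(3),φ(5)) = (4,7) ∈ E(G2) ✓
  (3,7) → (φ(3),φ(7)) = (6,7) ∈ E(G2) ✓
  (3,8) → (φ(3),φ(8)) = (7,9) ∈ E(G2) ✓
  (3,10) → (φ(3),φ(10)) = (1,7) ∈ E(G2) ✓
  (4,7) → (φ(4),φ(7)) = (3,6) ∈ E(G2) ✓
  (4,8) → (φ(4),φ(8)) = (3,9) ∈ E(G2) ✓
  (4,10) → (φ(4),φ(10)) = (1,3) ∈ E(G2) ✓
  (4,11) → (φ(4),φ(11)) = (3,8) ∈ E(G2) ✓
  (5,6) → (φ(5),φ(6)) = (4,11) ∈ E(G2) ✓
  (5,7) → (φ(5),φ(7)) = (4,6) ∈ E(G2) ✓
  (5,10) → (φ(5),φ(10)) = (1,4) ∈ E(G2) ✓
  (6,7) → (φ(6),φ(7)) = (6,11) ∈ E(G2) ✓
  (6,8) → (φ(6),φ(8)) = (9,11) ∈ E(G2) ✓
  (6,9) → (φ(6),φ(9)) = (10,11) ∈ E(G2) ✓
  (6,10) → (φ(6),φ(10)) = (1,11) ∈ E(G2) ✓
  (6,11) → (φ(6),φ(11)) = (8,11) ∈ E(G2) ✓
  (7,8) → (φ(7),φ(8)) = (6,9) ∈ E(G2) ✓
  (7,9) → (φ(7),φ(9)) = (6,10) ∈ E(G2) ✓
  (7,10) → (φ(7),φ(10)) = (1,6) ∈ E(G2) ✓
  (7,11) → (φ(7),φ(11)) = (6,8) ∈ E(G2) ✓
  (8,11) → (φ(8),φ(11)) = (8,9) ∈ E(G2) ✓
  (9,10) → (φ(9),φ(10)) = (1,10) ∈ E(G2) ✓
All 39 edges of G1 map to edges of G2, and |E(G1)| = |E(G2)| = 39, so φ is a bijection on edges as well as vertices. Hence G1 ≅ G2.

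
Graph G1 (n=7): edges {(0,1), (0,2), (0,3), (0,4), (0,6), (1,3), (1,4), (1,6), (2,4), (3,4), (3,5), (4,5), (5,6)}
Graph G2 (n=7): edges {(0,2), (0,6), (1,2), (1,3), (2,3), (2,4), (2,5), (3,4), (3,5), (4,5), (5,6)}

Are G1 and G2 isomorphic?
No, not isomorphic

The graphs are NOT isomorphic.

Degrees in G1: deg(0)=5, deg(1)=4, deg(2)=2, deg(3)=4, deg(4)=5, deg(5)=3, deg(6)=3.
Sorted degree sequence of G1: [5, 5, 4, 4, 3, 3, 2].
Degrees in G2: deg(0)=2, deg(1)=2, deg(2)=5, deg(3)=4, deg(4)=3, deg(5)=4, deg(6)=2.
Sorted degree sequence of G2: [5, 4, 4, 3, 2, 2, 2].
The (sorted) degree sequence is an isomorphism invariant, so since G1 and G2 have different degree sequences they cannot be isomorphic.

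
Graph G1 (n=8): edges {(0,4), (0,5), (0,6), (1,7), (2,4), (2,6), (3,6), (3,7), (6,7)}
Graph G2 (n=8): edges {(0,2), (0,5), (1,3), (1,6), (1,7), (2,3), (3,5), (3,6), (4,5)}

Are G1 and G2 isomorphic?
Yes, isomorphic

The graphs are isomorphic.
One valid mapping φ: V(G1) → V(G2): 0→5, 1→7, 2→2, 3→6, 4→0, 5→4, 6→3, 7→1

Verify φ preserves adjacency — for each edge of G1, its image is an edge of G2:
  (0,4) → (φ(0),φ(4)) = (0,5) ∈ E(G2) ✓
  (0,5) → (φ(0),φ(5)) = (4,5) ∈ E(G2) ✓
  (0,6) → (φ(0),φ(6)) = (3,5) ∈ E(G2) ✓
  (1,7) → (φ(1),φ(7)) = (1,7) ∈ E(G2) ✓
  (2,4) → (φ(2),φ(4)) = (0,2) ∈ E(G2) ✓
  (2,6) → (φ(2),φ(6)) = (2,3) ∈ E(G2) ✓
  (3,6) → (φ(3),φ(6)) = (3,6) ∈ E(G2) ✓
  (3,7) → (φ(3),φ(7)) = (1,6) ∈ E(G2) ✓
  (6,7) → (φ(6),φ(7)) = (1,3) ∈ E(G2) ✓
All 9 edges of G1 map to edges of G2, and |E(G1)| = |E(G2)| = 9, so φ is a bijection on edges as well as vertices. Hence G1 ≅ G2.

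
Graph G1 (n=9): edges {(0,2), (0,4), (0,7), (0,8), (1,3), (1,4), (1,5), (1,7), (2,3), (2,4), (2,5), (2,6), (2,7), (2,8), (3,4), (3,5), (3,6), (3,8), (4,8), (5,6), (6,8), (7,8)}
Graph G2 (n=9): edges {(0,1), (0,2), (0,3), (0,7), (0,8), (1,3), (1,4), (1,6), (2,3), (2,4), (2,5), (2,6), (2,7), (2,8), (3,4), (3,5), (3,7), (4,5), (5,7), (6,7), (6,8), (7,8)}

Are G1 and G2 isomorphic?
Yes, isomorphic

The graphs are isomorphic.
One valid mapping φ: V(G1) → V(G2): 0→8, 1→1, 2→2, 3→3, 4→0, 5→4, 6→5, 7→6, 8→7

Verify φ preserves adjacency — for each edge of G1, its image is an edge of G2:
  (0,2) → (φ(0),φ(2)) = (2,8) ∈ E(G2) ✓
  (0,4) → (φ(0),φ(4)) = (0,8) ∈ E(G2) ✓
  (0,7) → (φ(0),φ(7)) = (6,8) ∈ E(G2) ✓
  (0,8) → (φ(0),φ(8)) = (7,8) ∈ E(G2) ✓
  (1,3) → (φ(1),φ(3)) = (1,3) ∈ E(G2) ✓
  (1,4) → (φ(1),φ(4)) = (0,1) ∈ E(G2) ✓
  (1,5) → (φ(1),φ(5)) = (1,4) ∈ E(G2) ✓
  (1,7) → (φ(1),φ(7)) = (1,6) ∈ E(G2) ✓
  (2,3) → (φ(2),φ(3)) = (2,3) ∈ E(G2) ✓
  (2,4) → (φ(2),φ(4)) = (0,2) ∈ E(G2) ✓
  (2,5) → (φ(2),φ(5)) = (2,4) ∈ E(G2) ✓
  (2,6) → (φ(2),φ(6)) = (2,5) ∈ E(G2) ✓
  (2,7) → (φ(2),φ(7)) = (2,6) ∈ E(G2) ✓
  (2,8) → (φ(2),φ(8)) = (2,7) ∈ E(G2) ✓
  (3,4) → (φ(3),φ(4)) = (0,3) ∈ E(G2) ✓
  (3,5) → (φ(3),φ(5)) = (3,4) ∈ E(G2) ✓
  (3,6) → (φ(3),φ(6)) = (3,5) ∈ E(G2) ✓
  (3,8) → (φ(3),φ(8)) = (3,7) ∈ E(G2) ✓
  (4,8) → (φ(4),φ(8)) = (0,7) ∈ E(G2) ✓
  (5,6) → (φ(5),φ(6)) = (4,5) ∈ E(G2) ✓
  (6,8) → (φ(6),φ(8)) = (5,7) ∈ E(G2) ✓
  (7,8) → (φ(7),φ(8)) = (6,7) ∈ E(G2) ✓
All 22 edges of G1 map to edges of G2, and |E(G1)| = |E(G2)| = 22, so φ is a bijection on edges as well as vertices. Hence G1 ≅ G2.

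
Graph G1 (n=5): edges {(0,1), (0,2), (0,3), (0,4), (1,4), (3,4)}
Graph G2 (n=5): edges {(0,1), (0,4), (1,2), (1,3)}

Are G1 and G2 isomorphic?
No, not isomorphic

The graphs are NOT isomorphic.

Degrees in G1: deg(0)=4, deg(1)=2, deg(2)=1, deg(3)=2, deg(4)=3.
Sorted degree sequence of G1: [4, 3, 2, 2, 1].
Degrees in G2: deg(0)=2, deg(1)=3, deg(2)=1, deg(3)=1, deg(4)=1.
Sorted degree sequence of G2: [3, 2, 1, 1, 1].
The (sorted) degree sequence is an isomorphism invariant, so since G1 and G2 have different degree sequences they cannot be isomorphic.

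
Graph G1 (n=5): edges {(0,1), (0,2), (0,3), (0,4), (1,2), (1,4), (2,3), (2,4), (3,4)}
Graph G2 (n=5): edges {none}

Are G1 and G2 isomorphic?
No, not isomorphic

The graphs are NOT isomorphic.

Connected components of G1: 1 component(s) with vertex sets [[0, 1, 2, 3, 4]], sizes [5].
Connected components of G2: 5 component(s) with vertex sets [[0], [1], [2], [3], [4]], sizes [1, 1, 1, 1, 1].
The number of connected components (and the multiset of component sizes) is an isomorphism invariant — an isomorphism maps each component of G1 bijectively onto a component of G2. Since G1 has 1 component(s) and G2 has 5, they cannot be isomorphic.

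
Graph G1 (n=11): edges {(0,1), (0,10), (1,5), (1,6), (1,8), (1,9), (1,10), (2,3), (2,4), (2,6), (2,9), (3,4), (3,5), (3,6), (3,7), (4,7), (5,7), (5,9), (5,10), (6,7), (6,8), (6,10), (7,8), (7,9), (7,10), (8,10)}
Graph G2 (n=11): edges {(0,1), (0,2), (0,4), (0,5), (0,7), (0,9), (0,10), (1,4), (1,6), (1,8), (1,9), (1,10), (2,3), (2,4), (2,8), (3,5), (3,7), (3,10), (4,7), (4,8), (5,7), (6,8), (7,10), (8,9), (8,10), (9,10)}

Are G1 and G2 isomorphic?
Yes, isomorphic

The graphs are isomorphic.
One valid mapping φ: V(G1) → V(G2): 0→6, 1→8, 2→3, 3→7, 4→5, 5→4, 6→10, 7→0, 8→9, 9→2, 10→1

Verify φ preserves adjacency — for each edge of G1, its image is an edge of G2:
  (0,1) → (φ(0),φ(1)) = (6,8) ∈ E(G2) ✓
  (0,10) → (φ(0),φ(10)) = (1,6) ∈ E(G2) ✓
  (1,5) → (φ(1),φ(5)) = (4,8) ∈ E(G2) ✓
  (1,6) → (φ(1),φ(6)) = (8,10) ∈ E(G2) ✓
  (1,8) → (φ(1),φ(8)) = (8,9) ∈ E(G2) ✓
  (1,9) → (φ(1),φ(9)) = (2,8) ∈ E(G2) ✓
  (1,10) → (φ(1),φ(10)) = (1,8) ∈ E(G2) ✓
  (2,3) → (φ(2),φ(3)) = (3,7) ∈ E(G2) ✓
  (2,4) → (φ(2),φ(4)) = (3,5) ∈ E(G2) ✓
  (2,6) → (φ(2),φ(6)) = (3,10) ∈ E(G2) ✓
  (2,9) → (φ(2),φ(9)) = (2,3) ∈ E(G2) ✓
  (3,4) → (φ(3),φ(4)) = (5,7) ∈ E(G2) ✓
  (3,5) → (φ(3),φ(5)) = (4,7) ∈ E(G2) ✓
  (3,6) → (φ(3),φ(6)) = (7,10) ∈ E(G2) ✓
  (3,7) → (φ(3),φ(7)) = (0,7) ∈ E(G2) ✓
  (4,7) → (φ(4),φ(7)) = (0,5) ∈ E(G2) ✓
  (5,7) → (φ(5),φ(7)) = (0,4) ∈ E(G2) ✓
  (5,9) → (φ(5),φ(9)) = (2,4) ∈ E(G2) ✓
  (5,10) → (φ(5),φ(10)) = (1,4) ∈ E(G2) ✓
  (6,7) → (φ(6),φ(7)) = (0,10) ∈ E(G2) ✓
  (6,8) → (φ(6),φ(8)) = (9,10) ∈ E(G2) ✓
  (6,10) → (φ(6),φ(10)) = (1,10) ∈ E(G2) ✓
  (7,8) → (φ(7),φ(8)) = (0,9) ∈ E(G2) ✓
  (7,9) → (φ(7),φ(9)) = (0,2) ∈ E(G2) ✓
  (7,10) → (φ(7),φ(10)) = (0,1) ∈ E(G2) ✓
  (8,10) → (φ(8),φ(10)) = (1,9) ∈ E(G2) ✓
All 26 edges of G1 map to edges of G2, and |E(G1)| = |E(G2)| = 26, so φ is a bijection on edges as well as vertices. Hence G1 ≅ G2.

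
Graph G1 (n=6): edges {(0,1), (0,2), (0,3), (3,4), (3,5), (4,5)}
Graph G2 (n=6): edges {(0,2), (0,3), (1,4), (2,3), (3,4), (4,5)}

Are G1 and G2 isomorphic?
Yes, isomorphic

The graphs are isomorphic.
One valid mapping φ: V(G1) → V(G2): 0→4, 1→1, 2→5, 3→3, 4→2, 5→0

Verify φ preserves adjacency — for each edge of G1, its image is an edge of G2:
  (0,1) → (φ(0),φ(1)) = (1,4) ∈ E(G2) ✓
  (0,2) → (φ(0),φ(2)) = (4,5) ∈ E(G2) ✓
  (0,3) → (φ(0),φ(3)) = (3,4) ∈ E(G2) ✓
  (3,4) → (φ(3),φ(4)) = (2,3) ∈ E(G2) ✓
  (3,5) → (φ(3),φ(5)) = (0,3) ∈ E(G2) ✓
  (4,5) → (φ(4),φ(5)) = (0,2) ∈ E(G2) ✓
All 6 edges of G1 map to edges of G2, and |E(G1)| = |E(G2)| = 6, so φ is a bijection on edges as well as vertices. Hence G1 ≅ G2.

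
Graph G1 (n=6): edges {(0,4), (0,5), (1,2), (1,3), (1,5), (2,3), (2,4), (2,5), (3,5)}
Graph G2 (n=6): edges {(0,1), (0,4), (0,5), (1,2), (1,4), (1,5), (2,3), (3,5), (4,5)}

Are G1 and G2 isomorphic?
Yes, isomorphic

The graphs are isomorphic.
One valid mapping φ: V(G1) → V(G2): 0→3, 1→0, 2→1, 3→4, 4→2, 5→5

Verify φ preserves adjacency — for each edge of G1, its image is an edge of G2:
  (0,4) → (φ(0),φ(4)) = (2,3) ∈ E(G2) ✓
  (0,5) → (φ(0),φ(5)) = (3,5) ∈ E(G2) ✓
  (1,2) → (φ(1),φ(2)) = (0,1) ∈ E(G2) ✓
  (1,3) → (φ(1),φ(3)) = (0,4) ∈ E(G2) ✓
  (1,5) → (φ(1),φ(5)) = (0,5) ∈ E(G2) ✓
  (2,3) → (φ(2),φ(3)) = (1,4) ∈ E(G2) ✓
  (2,4) → (φ(2),φ(4)) = (1,2) ∈ E(G2) ✓
  (2,5) → (φ(2),φ(5)) = (1,5) ∈ E(G2) ✓
  (3,5) → (φ(3),φ(5)) = (4,5) ∈ E(G2) ✓
All 9 edges of G1 map to edges of G2, and |E(G1)| = |E(G2)| = 9, so φ is a bijection on edges as well as vertices. Hence G1 ≅ G2.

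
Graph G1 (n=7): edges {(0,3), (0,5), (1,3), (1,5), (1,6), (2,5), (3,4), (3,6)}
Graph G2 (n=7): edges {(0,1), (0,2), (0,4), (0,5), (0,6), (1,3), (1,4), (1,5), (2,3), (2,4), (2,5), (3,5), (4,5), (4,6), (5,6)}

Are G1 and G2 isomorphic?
No, not isomorphic

The graphs are NOT isomorphic.

Counting triangles (3-cliques): G1 has 1, G2 has 12.
Triangle count is an isomorphism invariant, so differing triangle counts rule out isomorphism.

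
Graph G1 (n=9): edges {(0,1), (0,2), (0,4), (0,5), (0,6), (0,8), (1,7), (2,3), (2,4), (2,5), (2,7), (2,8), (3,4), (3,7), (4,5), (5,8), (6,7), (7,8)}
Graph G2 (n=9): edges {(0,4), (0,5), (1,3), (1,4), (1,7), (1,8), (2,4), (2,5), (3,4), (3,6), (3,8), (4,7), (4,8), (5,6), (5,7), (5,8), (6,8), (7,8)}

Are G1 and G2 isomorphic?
Yes, isomorphic

The graphs are isomorphic.
One valid mapping φ: V(G1) → V(G2): 0→4, 1→0, 2→8, 3→6, 4→3, 5→1, 6→2, 7→5, 8→7

Verify φ preserves adjacency — for each edge of G1, its image is an edge of G2:
  (0,1) → (φ(0),φ(1)) = (0,4) ∈ E(G2) ✓
  (0,2) → (φ(0),φ(2)) = (4,8) ∈ E(G2) ✓
  (0,4) → (φ(0),φ(4)) = (3,4) ∈ E(G2) ✓
  (0,5) → (φ(0),φ(5)) = (1,4) ∈ E(G2) ✓
  (0,6) → (φ(0),φ(6)) = (2,4) ∈ E(G2) ✓
  (0,8) → (φ(0),φ(8)) = (4,7) ∈ E(G2) ✓
  (1,7) → (φ(1),φ(7)) = (0,5) ∈ E(G2) ✓
  (2,3) → (φ(2),φ(3)) = (6,8) ∈ E(G2) ✓
  (2,4) → (φ(2),φ(4)) = (3,8) ∈ E(G2) ✓
  (2,5) → (φ(2),φ(5)) = (1,8) ∈ E(G2) ✓
  (2,7) → (φ(2),φ(7)) = (5,8) ∈ E(G2) ✓
  (2,8) → (φ(2),φ(8)) = (7,8) ∈ E(G2) ✓
  (3,4) → (φ(3),φ(4)) = (3,6) ∈ E(G2) ✓
  (3,7) → (φ(3),φ(7)) = (5,6) ∈ E(G2) ✓
  (4,5) → (φ(4),φ(5)) = (1,3) ∈ E(G2) ✓
  (5,8) → (φ(5),φ(8)) = (1,7) ∈ E(G2) ✓
  (6,7) → (φ(6),φ(7)) = (2,5) ∈ E(G2) ✓
  (7,8) → (φ(7),φ(8)) = (5,7) ∈ E(G2) ✓
All 18 edges of G1 map to edges of G2, and |E(G1)| = |E(G2)| = 18, so φ is a bijection on edges as well as vertices. Hence G1 ≅ G2.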